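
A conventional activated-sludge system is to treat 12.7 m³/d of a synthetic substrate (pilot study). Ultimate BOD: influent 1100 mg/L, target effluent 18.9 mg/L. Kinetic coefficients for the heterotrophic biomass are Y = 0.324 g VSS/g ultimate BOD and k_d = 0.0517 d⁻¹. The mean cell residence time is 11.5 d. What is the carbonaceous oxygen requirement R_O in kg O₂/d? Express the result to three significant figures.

Y_obs = Y / (1 + k_d θ_c) = 0.324 / (1 + 0.0517 × 11.5) = 0.324 / 1.595 = 0.2032.
Substrate removed = Q·(S₀ − S) = 12.7 m³/d × (1100 − 18.9) g/m³ = 1.37×10^4 g/d = 13.73 kg/d.
Net sludge production P_X = 0.2032 × 13.73 = 2.790 kg VSS/d.
R_O = Q·(S₀ − S) − 1.42·P_X = 13.73 − 1.42 × 2.790 = 9.768 kg O₂/d.

R_O ≈ 9.77 kg O₂/d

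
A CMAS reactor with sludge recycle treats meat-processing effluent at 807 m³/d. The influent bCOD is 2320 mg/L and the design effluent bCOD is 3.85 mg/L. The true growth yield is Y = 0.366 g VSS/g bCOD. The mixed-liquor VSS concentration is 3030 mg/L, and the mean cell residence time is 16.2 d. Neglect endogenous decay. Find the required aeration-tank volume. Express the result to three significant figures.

V ≈ 3660 m³

With k_d = 0 the design equation reduces to V = Y Q (S₀−S) θ_c / X = 0.366 × 807 × (2320 − 3.85) × 16.2 / 3030 = 3658 m³.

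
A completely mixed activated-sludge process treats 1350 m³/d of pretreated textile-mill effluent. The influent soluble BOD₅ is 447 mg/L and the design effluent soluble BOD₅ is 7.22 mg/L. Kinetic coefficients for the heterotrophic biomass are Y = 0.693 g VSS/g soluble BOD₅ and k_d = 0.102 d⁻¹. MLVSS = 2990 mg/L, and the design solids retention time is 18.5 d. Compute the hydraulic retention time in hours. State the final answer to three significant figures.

Rearranging the biomass balance for a CMAS with decay, V = Y·Q·ΔS·θ_c / [X·(1+k_d θ_c)] = 0.693 × 1350 × (447 − 7.22) × 18.5 / [2990 × (1 + 0.102 × 18.5)] = 7.61×10^6 / 8632 = 881.8 m³.
Hydraulic retention time τ = V/Q = 881.8 / 1350 = 0.6532 d = 15.68 h.

τ ≈ 15.7 h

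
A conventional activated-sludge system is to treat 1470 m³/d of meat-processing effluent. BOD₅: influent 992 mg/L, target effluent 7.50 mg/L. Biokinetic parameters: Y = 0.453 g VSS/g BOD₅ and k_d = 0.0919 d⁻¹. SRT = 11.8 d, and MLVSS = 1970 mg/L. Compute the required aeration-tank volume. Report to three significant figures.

V ≈ 1880 m³

Rearranging the biomass balance for a CMAS with decay, V = Y·Q·ΔS·θ_c / [X·(1+k_d θ_c)] = 0.453 × 1470 × (992 − 7.50) × 11.8 / [1970 × (1 + 0.0919 × 11.8)] = 7.74×10^6 / 4106 = 1884 m³.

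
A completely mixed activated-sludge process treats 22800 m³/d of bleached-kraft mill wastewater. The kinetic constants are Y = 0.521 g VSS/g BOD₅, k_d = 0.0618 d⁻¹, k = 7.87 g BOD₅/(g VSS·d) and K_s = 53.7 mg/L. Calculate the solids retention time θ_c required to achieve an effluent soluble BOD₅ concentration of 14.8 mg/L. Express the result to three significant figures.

θ_c ≈ 1.21 d

At the target effluent, Y k S/(K_s+S) = 0.521×7.87×14.8/68.50 = 0.8859 d⁻¹.
Then 1/θ_c = μ − k_d = 0.8859 − 0.0618 = 0.8241 d⁻¹, giving θ_c = 1.213 d.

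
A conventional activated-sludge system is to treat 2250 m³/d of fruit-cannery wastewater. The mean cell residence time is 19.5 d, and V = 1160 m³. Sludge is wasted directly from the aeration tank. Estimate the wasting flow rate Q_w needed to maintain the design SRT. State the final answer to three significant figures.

Q_w ≈ 59.5 m³/d

For wasting at MLVSS concentration, Q_w = V/θ_c = 1160/19.5 = 59.49 m³/d.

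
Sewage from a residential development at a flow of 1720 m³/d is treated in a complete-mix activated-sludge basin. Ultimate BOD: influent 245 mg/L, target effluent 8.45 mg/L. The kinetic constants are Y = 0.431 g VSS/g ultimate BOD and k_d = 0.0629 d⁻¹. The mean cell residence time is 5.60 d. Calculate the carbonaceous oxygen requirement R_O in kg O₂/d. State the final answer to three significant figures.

R_O ≈ 223 kg O₂/d

Y_obs = Y / (1 + k_d θ_c) = 0.431 / (1 + 0.0629 × 5.60) = 0.431 / 1.352 = 0.3187.
Substrate removed = Q·(S₀ − S) = 1720 m³/d × (245 − 8.45) g/m³ = 4.07×10^5 g/d = 406.9 kg/d.
P_X = Y_obs·Q·(S₀ − S) = 0.3187 × 406.9 = 129.7 kg VSS/d.
Carbonaceous O₂ demand = substrate oxidised − cell-mass equivalent = 406.9 − 1.42 × 129.7 = 222.7 kg O₂/d.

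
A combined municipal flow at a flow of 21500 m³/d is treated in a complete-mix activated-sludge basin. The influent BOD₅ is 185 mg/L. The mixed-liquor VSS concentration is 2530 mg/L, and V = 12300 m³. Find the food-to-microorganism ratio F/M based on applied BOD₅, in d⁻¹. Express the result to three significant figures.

F/M ≈ 0.128 d⁻¹

F/M = Q·S₀ / (V·X) = 21500 × 185 / (12300 × 2530) = 0.1278 g BOD₅·(g VSS·d)⁻¹.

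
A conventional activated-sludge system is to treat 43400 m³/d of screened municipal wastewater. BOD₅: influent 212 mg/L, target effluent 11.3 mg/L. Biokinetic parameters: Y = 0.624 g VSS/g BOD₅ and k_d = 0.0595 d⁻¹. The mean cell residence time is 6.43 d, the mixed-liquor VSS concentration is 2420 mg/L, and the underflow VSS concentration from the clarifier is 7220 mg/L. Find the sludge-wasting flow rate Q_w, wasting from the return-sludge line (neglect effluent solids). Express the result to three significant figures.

Q_w ≈ 544 m³/d

Steady-state biomass mass balance: V·X·(1 + k_d·θ_c) = Y·Q·(S₀ − S)·θ_c, so V = 0.624 × 43400 × (212 − 11.3) × 6.43 / [2420 × (1 + 0.0595 × 6.43)] = 3.49×10^7 / 3346 = 10445 m³.
Q_w = (V·X)/(θ_c X_r) = 10445 × 2420 / (6.43 × 7220) = 544.5 m³/d.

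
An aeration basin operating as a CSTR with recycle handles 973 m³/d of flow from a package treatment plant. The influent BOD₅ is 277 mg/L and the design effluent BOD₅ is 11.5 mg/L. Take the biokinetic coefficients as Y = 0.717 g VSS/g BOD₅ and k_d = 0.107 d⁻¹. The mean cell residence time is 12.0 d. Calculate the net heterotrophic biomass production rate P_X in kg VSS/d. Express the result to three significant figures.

The observed yield is Y_obs = Y/(1 + k_d·θ_c) = 0.717 / (1 + 0.107 × 12.0) = 0.717 / 2.284 = 0.3139 g VSS per g BOD₅ removed.
Substrate removed = Q·(S₀ − S) = 973 m³/d × (277 − 11.5) g/m³ = 2.58×10^5 g/d = 258.3 kg/d.
Net biomass production P_X = Y_obs × Q·(S₀ − S) = 0.3139 × 258.3 = 81.10 kg VSS/d.

P_X ≈ 81.1 kg VSS/d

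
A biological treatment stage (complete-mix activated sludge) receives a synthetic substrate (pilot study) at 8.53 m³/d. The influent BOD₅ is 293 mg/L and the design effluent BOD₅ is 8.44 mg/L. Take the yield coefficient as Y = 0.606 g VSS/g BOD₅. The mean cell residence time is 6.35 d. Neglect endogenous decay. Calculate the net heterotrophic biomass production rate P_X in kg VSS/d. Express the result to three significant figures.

Since k_d ≈ 0, Y_obs = Y = 0.606 g VSS/g BOD₅.
ΔS = 293 − 8.44 = 284.6 mg/L, so the substrate removal rate is 8.53 × 284.6/1000 = 2.427 kg BOD₅/d.
P_X = Y_obs · Q(S₀ − S) = 0.6060 × 2.427 = 1.471 kg VSS/d.

P_X ≈ 1.47 kg VSS/d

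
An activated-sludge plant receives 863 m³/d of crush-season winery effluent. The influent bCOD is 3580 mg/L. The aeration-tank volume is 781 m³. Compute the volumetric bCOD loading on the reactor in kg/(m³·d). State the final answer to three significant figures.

L_v ≈ 3.96 kg bCOD/(m³·d)

Applied bCOD load per unit volume = Q·S₀/V = (863 × 3580/1000)/781.0 = 3.956 kg bCOD·m⁻³·d⁻¹.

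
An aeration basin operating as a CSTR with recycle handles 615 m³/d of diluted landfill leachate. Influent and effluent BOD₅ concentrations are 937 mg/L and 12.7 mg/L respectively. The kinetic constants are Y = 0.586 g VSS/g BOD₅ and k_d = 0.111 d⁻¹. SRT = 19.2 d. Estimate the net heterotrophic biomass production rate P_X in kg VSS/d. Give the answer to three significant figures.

P_X ≈ 106 kg VSS/d

The observed yield is Y_obs = Y/(1 + k_d·θ_c) = 0.586 / (1 + 0.111 × 19.2) = 0.586 / 3.131 = 0.1871 g VSS per g BOD₅ removed.
ΔS = 937 − 12.7 = 924.3 mg/L, so the substrate removal rate is 615 × 924.3/1000 = 568.4 kg BOD₅/d.
So the net sludge growth is P_X = 0.1871 × 568.4 = 106.4 kg VSS/d.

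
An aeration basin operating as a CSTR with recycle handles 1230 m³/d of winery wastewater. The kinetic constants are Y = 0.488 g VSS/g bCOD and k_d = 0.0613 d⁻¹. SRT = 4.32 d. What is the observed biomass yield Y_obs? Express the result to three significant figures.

Observed yield with endogenous decay: Y_obs = Y / (1 + k_d·θ_c) = 0.488 / (1 + 0.0613 × 4.32) = 0.488 / 1.265 = 0.3858 g VSS/g bCOD.

Y_obs ≈ 0.386 g VSS/g bCOD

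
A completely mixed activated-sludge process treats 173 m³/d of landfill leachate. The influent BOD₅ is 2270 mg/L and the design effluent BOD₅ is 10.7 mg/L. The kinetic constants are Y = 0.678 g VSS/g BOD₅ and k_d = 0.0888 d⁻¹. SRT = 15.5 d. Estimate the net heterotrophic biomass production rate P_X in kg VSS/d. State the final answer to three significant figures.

P_X ≈ 112 kg VSS/d

The observed yield is Y_obs = Y/(1 + k_d·θ_c) = 0.678 / (1 + 0.0888 × 15.5) = 0.678 / 2.376 = 0.2853 g VSS per g BOD₅ removed.
ΔS = 2270 − 10.7 = 2259 mg/L, so the substrate removal rate is 173 × 2259/1000 = 390.9 kg BOD₅/d.
P_X = Y_obs · Q(S₀ − S) = 0.2853 × 390.9 = 111.5 kg VSS/d.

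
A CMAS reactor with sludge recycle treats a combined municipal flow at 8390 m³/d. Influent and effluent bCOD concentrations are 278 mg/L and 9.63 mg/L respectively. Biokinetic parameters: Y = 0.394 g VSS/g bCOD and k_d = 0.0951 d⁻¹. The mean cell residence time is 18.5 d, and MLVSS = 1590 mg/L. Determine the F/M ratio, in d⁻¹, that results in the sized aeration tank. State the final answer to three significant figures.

F/M ≈ 0.392 d⁻¹

Rearranging the biomass balance for a CMAS with decay, V = Y·Q·ΔS·θ_c / [X·(1+k_d θ_c)] = 0.394 × 8390 × (278 − 9.63) × 18.5 / [1590 × (1 + 0.0951 × 18.5)] = 1.64×10^7 / 4387 = 3741 m³.
F/M = applied load / biomass = Q·S₀/(V·X) = 8390 × 278 / (3741 × 1590) = 0.3921 d⁻¹.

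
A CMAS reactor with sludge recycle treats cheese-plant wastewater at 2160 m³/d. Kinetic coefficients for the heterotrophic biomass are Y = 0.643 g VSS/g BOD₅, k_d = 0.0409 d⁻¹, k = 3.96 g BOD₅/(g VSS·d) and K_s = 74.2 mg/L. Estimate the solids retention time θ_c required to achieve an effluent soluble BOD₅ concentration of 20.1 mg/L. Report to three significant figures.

θ_c ≈ 1.99 d

At the target effluent, Y k S/(K_s+S) = 0.643×3.96×20.1/94.30 = 0.5427 d⁻¹.
Then 1/θ_c = μ − k_d = 0.5427 − 0.0409 = 0.5018 d⁻¹, giving θ_c = 1.993 d.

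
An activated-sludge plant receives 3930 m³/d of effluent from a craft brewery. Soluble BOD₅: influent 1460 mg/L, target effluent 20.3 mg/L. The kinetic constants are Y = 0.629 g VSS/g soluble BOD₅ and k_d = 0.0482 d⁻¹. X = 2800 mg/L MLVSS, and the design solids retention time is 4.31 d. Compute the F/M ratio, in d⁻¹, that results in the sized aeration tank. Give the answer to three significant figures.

F/M ≈ 0.452 d⁻¹

From the SRT design equation V = Y Q (S₀−S) θ_c / [X (1 + k_d θ_c)] = 0.629 × 3930 × (1460 − 20.3) × 4.31 / [2800 × (1 + 0.0482 × 4.31)] = 1.53×10^7 / 3382 = 4536 m³.
F/M = applied load / biomass = Q·S₀/(V·X) = 3930 × 1460 / (4536 × 2800) = 0.4518 d⁻¹.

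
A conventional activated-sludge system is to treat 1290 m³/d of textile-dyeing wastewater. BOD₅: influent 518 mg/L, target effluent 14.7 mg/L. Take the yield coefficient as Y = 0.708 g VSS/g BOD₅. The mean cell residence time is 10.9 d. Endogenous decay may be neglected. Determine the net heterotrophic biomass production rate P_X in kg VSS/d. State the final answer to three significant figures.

P_X ≈ 460 kg VSS/d

No decay correction is needed, so Y_obs = Y = 0.708.
Mass of BOD₅ removed per day: Q(S₀ − S) = 1290 × 503.3 g/m³ = 649.3 kg/d.
Biomass produced: P_X = Y_obs·Q·ΔS = 0.7080 × 649.3 ≈ 459.7 kg VSS/d.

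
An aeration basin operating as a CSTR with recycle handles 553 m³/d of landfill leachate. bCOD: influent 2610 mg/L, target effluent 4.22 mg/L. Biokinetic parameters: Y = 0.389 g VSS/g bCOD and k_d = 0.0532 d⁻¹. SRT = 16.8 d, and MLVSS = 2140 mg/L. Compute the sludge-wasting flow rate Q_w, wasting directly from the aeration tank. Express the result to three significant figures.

Q_w ≈ 138 m³/d

Steady-state biomass mass balance: V·X·(1 + k_d·θ_c) = Y·Q·(S₀ − S)·θ_c, so V = 0.389 × 553 × (2610 − 4.22) × 16.8 / [2140 × (1 + 0.0532 × 16.8)] = 9.42×10^6 / 4053 = 2324 m³.
With mixed-liquor wasting, θ_c = V/Q_w, so Q_w = V/θ_c = 2324/16.8 = 138.3 m³/d.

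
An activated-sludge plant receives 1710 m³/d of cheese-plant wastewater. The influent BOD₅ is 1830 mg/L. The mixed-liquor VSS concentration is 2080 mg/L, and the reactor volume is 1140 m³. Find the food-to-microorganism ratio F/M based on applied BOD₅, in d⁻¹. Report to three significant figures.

F/M ≈ 1.32 d⁻¹

F/M = Q·S₀ / (V·X) = 1710 × 1830 / (1140 × 2080) = 1.320 g BOD₅·(g VSS·d)⁻¹.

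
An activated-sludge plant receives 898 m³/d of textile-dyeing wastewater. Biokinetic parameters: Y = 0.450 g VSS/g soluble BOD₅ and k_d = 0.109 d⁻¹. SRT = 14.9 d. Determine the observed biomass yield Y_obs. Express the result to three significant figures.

Observed yield with endogenous decay: Y_obs = Y / (1 + k_d·θ_c) = 0.450 / (1 + 0.109 × 14.9) = 0.450 / 2.624 = 0.1715 g VSS/g soluble BOD₅.

Y_obs ≈ 0.171 g VSS/g soluble BOD₅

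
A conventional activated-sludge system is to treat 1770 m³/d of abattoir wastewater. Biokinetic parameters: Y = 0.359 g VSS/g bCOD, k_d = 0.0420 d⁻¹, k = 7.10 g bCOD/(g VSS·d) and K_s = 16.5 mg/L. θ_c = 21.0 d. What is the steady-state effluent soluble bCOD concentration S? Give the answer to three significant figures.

S ≈ 0.601 mg/L

Effluent substrate depends only on kinetics and SRT: S = K_s(1 + k_d θ_c) / [θ_c(Yk − k_d) − 1] = 16.5 × (1 + 0.0420 × 21.0) / [21.0 × (0.359 × 7.10 − 0.0420) − 1] = 31.05 / 51.64 = 0.6013 mg/L.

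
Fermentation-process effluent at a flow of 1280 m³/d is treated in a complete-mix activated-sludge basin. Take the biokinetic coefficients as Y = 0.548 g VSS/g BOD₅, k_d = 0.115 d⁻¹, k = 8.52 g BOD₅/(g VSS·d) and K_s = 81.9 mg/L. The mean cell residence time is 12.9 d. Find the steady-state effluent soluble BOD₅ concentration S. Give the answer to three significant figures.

For a completely mixed reactor with recycle the Lawrence–McCarty relation gives S = K_s·(1 + k_d·θ_c) / [θ_c·(Y·k − k_d) − 1] = 81.9 × (1 + 0.115 × 12.9) / [12.9 × (0.548 × 8.52 − 0.115) − 1] = 203.4 / 57.75 = 3.522 mg/L.

S ≈ 3.52 mg/L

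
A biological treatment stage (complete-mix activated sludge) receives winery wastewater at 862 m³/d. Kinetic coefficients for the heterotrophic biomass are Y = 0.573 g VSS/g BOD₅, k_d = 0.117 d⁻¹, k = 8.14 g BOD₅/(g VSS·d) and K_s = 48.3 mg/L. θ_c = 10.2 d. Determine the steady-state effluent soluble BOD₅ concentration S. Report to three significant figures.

Effluent substrate depends only on kinetics and SRT: S = K_s(1 + k_d θ_c) / [θ_c(Yk − k_d) − 1] = 48.3 × (1 + 0.117 × 10.2) / [10.2 × (0.573 × 8.14 − 0.117) − 1] = 105.9 / 45.38 = 2.334 mg/L.

S ≈ 2.33 mg/L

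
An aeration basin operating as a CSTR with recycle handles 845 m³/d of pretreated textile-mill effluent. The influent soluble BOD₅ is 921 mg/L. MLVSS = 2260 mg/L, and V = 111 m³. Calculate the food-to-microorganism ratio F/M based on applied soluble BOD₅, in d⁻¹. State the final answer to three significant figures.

F/M = applied load / biomass = Q·S₀/(V·X) = 845 × 921 / (111.0 × 2260) = 3.102 d⁻¹.

F/M ≈ 3.10 d⁻¹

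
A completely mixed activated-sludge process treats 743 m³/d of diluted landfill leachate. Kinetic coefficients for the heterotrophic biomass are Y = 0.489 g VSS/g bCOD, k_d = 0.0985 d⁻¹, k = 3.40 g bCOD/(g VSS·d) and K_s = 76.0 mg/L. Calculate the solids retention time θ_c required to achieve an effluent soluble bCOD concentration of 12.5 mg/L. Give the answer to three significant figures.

Specific growth rate at S = 12.5 mg/L: μ = YkS/(K_s+S) = 0.489·3.40·12.5/(76.0+12.5) = 0.2348 d⁻¹.
θ_c = 1/(μ − k_d) = 1/(0.2348 − 0.0985) = 1/0.1363 = 7.335 d.

θ_c ≈ 7.34 d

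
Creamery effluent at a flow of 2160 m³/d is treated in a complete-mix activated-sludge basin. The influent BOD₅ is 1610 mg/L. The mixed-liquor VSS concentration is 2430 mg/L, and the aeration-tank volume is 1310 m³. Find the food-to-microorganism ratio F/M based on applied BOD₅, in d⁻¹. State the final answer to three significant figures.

F/M = Q·S₀ / (V·X) = 2160 × 1610 / (1310 × 2430) = 1.092 g BOD₅·(g VSS·d)⁻¹.

F/M ≈ 1.09 d⁻¹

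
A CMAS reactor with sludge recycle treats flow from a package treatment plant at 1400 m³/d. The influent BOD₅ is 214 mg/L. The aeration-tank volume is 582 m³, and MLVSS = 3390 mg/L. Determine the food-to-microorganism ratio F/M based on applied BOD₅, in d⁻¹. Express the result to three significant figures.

F/M = applied load / biomass = Q·S₀/(V·X) = 1400 × 214 / (582.0 × 3390) = 0.1519 d⁻¹.

F/M ≈ 0.152 d⁻¹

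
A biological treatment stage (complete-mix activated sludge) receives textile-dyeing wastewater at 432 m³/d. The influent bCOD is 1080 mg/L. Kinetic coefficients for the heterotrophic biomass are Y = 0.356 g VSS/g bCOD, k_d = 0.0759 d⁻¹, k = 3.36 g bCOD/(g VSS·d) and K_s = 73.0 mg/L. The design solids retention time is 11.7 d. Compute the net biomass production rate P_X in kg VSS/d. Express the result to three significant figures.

P_X ≈ 87.0 kg VSS/d

For a completely mixed reactor with recycle the Lawrence–McCarty relation gives S = K_s·(1 + k_d·θ_c) / [θ_c·(Y·k − k_d) − 1] = 73.0 × (1 + 0.0759 × 11.7) / [11.7 × (0.356 × 3.36 − 0.0759) − 1] = 137.8 / 12.11 = 11.38 mg/L.
The observed yield is Y_obs = Y/(1 + k_d·θ_c) = 0.356 / (1 + 0.0759 × 11.7) = 0.356 / 1.888 = 0.1886 g VSS per g bCOD removed.
Substrate removed = Q·(S₀ − S) = 432 m³/d × (1080 − 11.4) g/m³ = 4.62×10^5 g/d = 461.6 kg/d.
Net biomass production P_X = Y_obs × Q·(S₀ − S) = 0.1886 × 461.6 = 87.04 kg VSS/d.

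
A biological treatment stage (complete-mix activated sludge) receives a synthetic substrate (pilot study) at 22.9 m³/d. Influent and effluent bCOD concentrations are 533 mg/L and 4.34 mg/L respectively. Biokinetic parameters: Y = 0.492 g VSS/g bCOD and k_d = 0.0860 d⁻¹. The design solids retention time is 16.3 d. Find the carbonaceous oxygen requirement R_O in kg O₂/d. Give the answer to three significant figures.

R_O ≈ 8.58 kg O₂/d

The observed yield is Y_obs = Y/(1 + k_d·θ_c) = 0.492 / (1 + 0.0860 × 16.3) = 0.492 / 2.402 = 0.2048 g VSS per g bCOD removed.
Substrate removed = Q·(S₀ − S) = 22.9 m³/d × (533 − 4.34) g/m³ = 1.21×10^4 g/d = 12.11 kg/d.
Biomass synthesised: P_X = Y_obs × 12.11 = 2.480 kg VSS/d.
R_O = Q·ΔS − 1.42 P_X = 12.11 − 3.522 = 8.585 kg O₂/d.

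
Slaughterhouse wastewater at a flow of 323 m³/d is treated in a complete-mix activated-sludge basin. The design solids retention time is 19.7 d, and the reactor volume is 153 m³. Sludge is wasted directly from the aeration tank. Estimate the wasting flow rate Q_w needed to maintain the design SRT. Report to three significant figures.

For wasting at MLVSS concentration, Q_w = V/θ_c = 153.0/19.7 = 7.766 m³/d.

Q_w ≈ 7.77 m³/d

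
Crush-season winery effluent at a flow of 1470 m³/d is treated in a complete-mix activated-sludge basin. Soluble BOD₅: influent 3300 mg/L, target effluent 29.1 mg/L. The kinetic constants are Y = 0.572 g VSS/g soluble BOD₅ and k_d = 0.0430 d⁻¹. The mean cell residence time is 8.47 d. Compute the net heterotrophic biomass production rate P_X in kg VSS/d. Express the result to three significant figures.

P_X ≈ 2020 kg VSS/d

The observed yield is Y_obs = Y/(1 + k_d·θ_c) = 0.572 / (1 + 0.0430 × 8.47) = 0.572 / 1.364 = 0.4193 g VSS per g soluble BOD₅ removed.
Substrate removed = Q·(S₀ − S) = 1470 m³/d × (3300 − 29.1) g/m³ = 4.81×10^6 g/d = 4808 kg/d.
Net biomass production P_X = Y_obs × Q·(S₀ − S) = 0.4193 × 4808 = 2016 kg VSS/d.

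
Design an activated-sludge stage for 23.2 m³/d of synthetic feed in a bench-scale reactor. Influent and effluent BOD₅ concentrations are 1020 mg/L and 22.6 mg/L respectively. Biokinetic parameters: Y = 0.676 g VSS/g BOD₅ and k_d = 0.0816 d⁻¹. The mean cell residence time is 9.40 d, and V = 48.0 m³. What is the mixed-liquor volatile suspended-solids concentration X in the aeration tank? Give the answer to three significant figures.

X ≈ 1730 mg/L

From V·X·(1 + k_d·θ_c) = Y·Q·(S₀ − S)·θ_c: X = 0.676 × 23.2 × (1020 − 22.6) × 9.40 / [48.0 × (1 + 0.0816 × 9.40)] = 1734 mg/L.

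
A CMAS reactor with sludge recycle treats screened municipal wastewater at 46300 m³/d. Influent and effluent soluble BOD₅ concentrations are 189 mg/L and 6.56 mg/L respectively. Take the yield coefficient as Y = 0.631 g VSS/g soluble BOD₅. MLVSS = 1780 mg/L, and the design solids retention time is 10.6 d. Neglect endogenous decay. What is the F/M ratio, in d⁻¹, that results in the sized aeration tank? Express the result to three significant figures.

F/M ≈ 0.155 d⁻¹

Biomass mass balance (decay neglected): V·X = Y·Q·(S₀ − S)·θ_c, so V = 0.631 × 46300 × (189 − 6.56) × 10.6 / 1780 = 31741 m³.
F/M = Q·S₀ / (V·X) = 46300 × 189 / (31741 × 1780) = 0.1549 g soluble BOD₅·(g VSS·d)⁻¹.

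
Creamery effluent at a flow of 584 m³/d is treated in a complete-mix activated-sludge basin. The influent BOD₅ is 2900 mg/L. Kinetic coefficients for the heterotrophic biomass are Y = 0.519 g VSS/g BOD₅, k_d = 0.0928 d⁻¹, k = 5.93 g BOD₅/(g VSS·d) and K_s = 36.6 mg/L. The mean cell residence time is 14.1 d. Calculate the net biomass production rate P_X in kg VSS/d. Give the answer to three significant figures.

P_X ≈ 380 kg VSS/d

For a completely mixed reactor with recycle the Lawrence–McCarty relation gives S = K_s·(1 + k_d·θ_c) / [θ_c·(Y·k − k_d) − 1] = 36.6 × (1 + 0.0928 × 14.1) / [14.1 × (0.519 × 5.93 − 0.0928) − 1] = 84.49 / 41.09 = 2.056 mg/L.
The observed yield is Y_obs = Y/(1 + k_d·θ_c) = 0.519 / (1 + 0.0928 × 14.1) = 0.519 / 2.308 = 0.2248 g VSS per g BOD₅ removed.
Q·(S₀ − S) = 584 × (2900 − 2.06) × 10⁻³ = 1692 kg/d removed.
So the net sludge growth is P_X = 0.2248 × 1692 = 380.5 kg VSS/d.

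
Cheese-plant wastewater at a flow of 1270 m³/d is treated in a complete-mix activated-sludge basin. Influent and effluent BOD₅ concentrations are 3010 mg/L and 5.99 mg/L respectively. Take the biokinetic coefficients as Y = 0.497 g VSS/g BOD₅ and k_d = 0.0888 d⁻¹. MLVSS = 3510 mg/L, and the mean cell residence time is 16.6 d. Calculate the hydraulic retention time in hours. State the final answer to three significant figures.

Rearranging the biomass balance for a CMAS with decay, V = Y·Q·ΔS·θ_c / [X·(1+k_d θ_c)] = 0.497 × 1270 × (3010 − 5.99) × 16.6 / [3510 × (1 + 0.0888 × 16.6)] = 3.15×10^7 / 8684 = 3625 m³.
τ = V/Q = 3625/1270 = 2.854 d, or 68.49 h.

τ ≈ 68.5 h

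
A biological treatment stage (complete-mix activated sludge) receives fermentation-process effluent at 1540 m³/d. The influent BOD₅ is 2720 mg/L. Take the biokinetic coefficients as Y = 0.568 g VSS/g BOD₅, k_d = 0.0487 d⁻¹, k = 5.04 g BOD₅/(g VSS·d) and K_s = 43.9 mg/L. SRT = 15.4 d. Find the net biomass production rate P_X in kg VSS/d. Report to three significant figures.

From the Monod/SRT balance for a CMAS, S = K_s·(1+k_d θ_c)/[θ_c·(Y k − k_d) − 1] = 43.9 × (1 + 0.0487 × 15.4) / [15.4 × (0.568 × 5.04 − 0.0487) − 1] = 76.82 / 42.34 = 1.815 mg/L.
The observed yield is Y_obs = Y/(1 + k_d·θ_c) = 0.568 / (1 + 0.0487 × 15.4) = 0.568 / 1.750 = 0.3246 g VSS per g BOD₅ removed.
Substrate removed = Q·(S₀ − S) = 1540 m³/d × (2720 − 1.81) g/m³ = 4.19×10^6 g/d = 4186 kg/d.
Net biomass production P_X = Y_obs × Q·(S₀ − S) = 0.3246 × 4186 = 1359 kg VSS/d.

P_X ≈ 1360 kg VSS/d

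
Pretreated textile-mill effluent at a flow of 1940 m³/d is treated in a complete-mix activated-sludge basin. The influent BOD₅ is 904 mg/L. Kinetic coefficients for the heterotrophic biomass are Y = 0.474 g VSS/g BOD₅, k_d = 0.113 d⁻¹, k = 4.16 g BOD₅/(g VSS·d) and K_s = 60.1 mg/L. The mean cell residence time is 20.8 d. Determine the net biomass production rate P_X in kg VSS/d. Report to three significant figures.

Effluent substrate depends only on kinetics and SRT: S = K_s(1 + k_d θ_c) / [θ_c(Yk − k_d) − 1] = 60.1 × (1 + 0.113 × 20.8) / [20.8 × (0.474 × 4.16 − 0.113) − 1] = 201.4 / 37.66 = 5.346 mg/L.
The observed yield is Y_obs = Y/(1 + k_d·θ_c) = 0.474 / (1 + 0.113 × 20.8) = 0.474 / 3.350 = 0.1415 g VSS per g BOD₅ removed.
Q·(S₀ − S) = 1940 × (904 − 5.35) × 10⁻³ = 1743 kg/d removed.
Biomass produced: P_X = Y_obs·Q·ΔS = 0.1415 × 1743 ≈ 246.6 kg VSS/d.

P_X ≈ 247 kg VSS/d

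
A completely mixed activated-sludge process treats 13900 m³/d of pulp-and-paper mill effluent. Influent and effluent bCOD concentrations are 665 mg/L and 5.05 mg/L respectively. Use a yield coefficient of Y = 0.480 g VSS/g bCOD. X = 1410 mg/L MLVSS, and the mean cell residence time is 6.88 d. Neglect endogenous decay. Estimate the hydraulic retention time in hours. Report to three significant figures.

τ ≈ 37.1 h

V·X = Y·Q·ΔS·θ_c gives V = 0.480 × 13900 × (665 − 5.05) × 6.88 / 1410 = 21485 m³.
Hydraulic retention time τ = V/Q = 21485 / 13900 = 1.546 d = 37.10 h.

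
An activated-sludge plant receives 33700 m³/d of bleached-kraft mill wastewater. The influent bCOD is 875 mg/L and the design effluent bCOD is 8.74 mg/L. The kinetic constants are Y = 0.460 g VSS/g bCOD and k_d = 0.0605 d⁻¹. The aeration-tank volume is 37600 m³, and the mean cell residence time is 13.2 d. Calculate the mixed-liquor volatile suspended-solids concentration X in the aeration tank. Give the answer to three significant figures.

X = Y·Q·ΔS·θ_c / [V·(1 + k_d θ_c)] = 0.460 × 33700 × (875 − 8.74) × 13.2 / [37600 × (1 + 0.0605 × 13.2)] = 2621 mg/L.

X ≈ 2620 mg/L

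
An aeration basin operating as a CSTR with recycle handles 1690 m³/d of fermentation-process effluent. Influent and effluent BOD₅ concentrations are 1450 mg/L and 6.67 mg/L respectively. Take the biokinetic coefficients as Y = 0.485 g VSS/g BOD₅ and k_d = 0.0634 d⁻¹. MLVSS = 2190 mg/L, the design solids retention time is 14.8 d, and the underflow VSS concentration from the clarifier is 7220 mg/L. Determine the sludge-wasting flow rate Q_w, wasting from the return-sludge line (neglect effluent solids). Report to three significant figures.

Steady-state biomass mass balance: V·X·(1 + k_d·θ_c) = Y·Q·(S₀ − S)·θ_c, so V = 0.485 × 1690 × (1450 − 6.67) × 14.8 / [2190 × (1 + 0.0634 × 14.8)] = 1.75×10^7 / 4245 = 4125 m³.
Q_w = (V·X)/(θ_c X_r) = 4125 × 2190 / (14.8 × 7220) = 84.53 m³/d.

Q_w ≈ 84.5 m³/d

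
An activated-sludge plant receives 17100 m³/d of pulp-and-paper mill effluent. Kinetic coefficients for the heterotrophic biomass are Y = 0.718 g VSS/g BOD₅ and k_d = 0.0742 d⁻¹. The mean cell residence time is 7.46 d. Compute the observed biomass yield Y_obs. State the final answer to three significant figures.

Y_obs ≈ 0.462 g VSS/g BOD₅

Y_obs = Y / (1 + k_d θ_c) = 0.718 / (1 + 0.0742 × 7.46) = 0.718 / 1.554 = 0.4622.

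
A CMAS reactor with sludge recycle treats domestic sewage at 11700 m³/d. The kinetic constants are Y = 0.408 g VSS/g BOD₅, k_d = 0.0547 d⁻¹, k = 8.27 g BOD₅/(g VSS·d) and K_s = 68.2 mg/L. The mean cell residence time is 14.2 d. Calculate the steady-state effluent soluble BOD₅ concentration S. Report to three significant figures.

S ≈ 2.63 mg/L

For a completely mixed reactor with recycle the Lawrence–McCarty relation gives S = K_s·(1 + k_d·θ_c) / [θ_c·(Y·k − k_d) − 1] = 68.2 × (1 + 0.0547 × 14.2) / [14.2 × (0.408 × 8.27 − 0.0547) − 1] = 121.2 / 46.14 = 2.626 mg/L.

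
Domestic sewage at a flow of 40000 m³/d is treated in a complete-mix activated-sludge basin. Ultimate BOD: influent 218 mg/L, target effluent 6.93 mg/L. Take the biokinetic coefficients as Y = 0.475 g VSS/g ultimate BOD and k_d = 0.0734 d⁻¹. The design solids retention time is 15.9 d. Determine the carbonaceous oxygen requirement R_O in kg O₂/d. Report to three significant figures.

The observed yield is Y_obs = Y/(1 + k_d·θ_c) = 0.475 / (1 + 0.0734 × 15.9) = 0.475 / 2.167 = 0.2192 g VSS per g ultimate BOD removed.
Substrate removed = Q·(S₀ − S) = 40000 m³/d × (218 − 6.93) g/m³ = 8.44×10^6 g/d = 8443 kg/d.
Net sludge production P_X = 0.2192 × 8443 = 1851 kg VSS/d.
Carbonaceous O₂ demand = substrate oxidised − cell-mass equivalent = 8443 − 1.42 × 1851 = 5815 kg O₂/d.

R_O ≈ 5810 kg O₂/d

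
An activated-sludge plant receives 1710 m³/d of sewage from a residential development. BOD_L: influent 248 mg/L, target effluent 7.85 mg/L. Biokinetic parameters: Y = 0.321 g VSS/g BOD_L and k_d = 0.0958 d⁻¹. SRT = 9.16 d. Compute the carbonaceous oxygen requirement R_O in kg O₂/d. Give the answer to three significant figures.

R_O ≈ 311 kg O₂/d

Observed yield with endogenous decay: Y_obs = Y / (1 + k_d·θ_c) = 0.321 / (1 + 0.0958 × 9.16) = 0.321 / 1.878 = 0.1710 g VSS/g BOD_L.
Q·(S₀ − S) = 1710 × (248 − 7.85) × 10⁻³ = 410.7 kg/d removed.
Net sludge production P_X = 0.1710 × 410.7 = 70.21 kg VSS/d.
Carbonaceous O₂ demand = substrate oxidised − cell-mass equivalent = 410.7 − 1.42 × 70.21 = 311.0 kg O₂/d.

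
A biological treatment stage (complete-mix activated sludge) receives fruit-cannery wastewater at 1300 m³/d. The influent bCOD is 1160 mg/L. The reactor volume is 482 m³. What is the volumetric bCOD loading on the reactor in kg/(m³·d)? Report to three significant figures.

L_v = Q S₀ / V = 1300 × 1160 × 10⁻³ / 482.0 = 3.129 kg/(m³·d).

L_v ≈ 3.13 kg bCOD/(m³·d)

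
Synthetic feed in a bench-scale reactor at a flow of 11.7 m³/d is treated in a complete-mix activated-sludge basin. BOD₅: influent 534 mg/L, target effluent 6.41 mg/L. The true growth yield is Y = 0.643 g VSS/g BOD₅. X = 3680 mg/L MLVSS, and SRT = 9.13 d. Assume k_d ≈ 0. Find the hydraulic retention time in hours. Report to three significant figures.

With k_d = 0 the design equation reduces to V = Y Q (S₀−S) θ_c / X = 0.643 × 11.7 × (534 − 6.41) × 9.13 / 3680 = 9.847 m³.
τ = V/Q = 9.847/11.7 = 0.8416 d, or 20.20 h.

τ ≈ 20.2 h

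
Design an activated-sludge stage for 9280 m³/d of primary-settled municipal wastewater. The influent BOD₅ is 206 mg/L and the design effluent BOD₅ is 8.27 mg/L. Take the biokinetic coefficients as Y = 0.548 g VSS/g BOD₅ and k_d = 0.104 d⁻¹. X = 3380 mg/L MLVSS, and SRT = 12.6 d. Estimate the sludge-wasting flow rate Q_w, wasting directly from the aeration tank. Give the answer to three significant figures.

From the SRT design equation V = Y Q (S₀−S) θ_c / [X (1 + k_d θ_c)] = 0.548 × 9280 × (206 − 8.27) × 12.6 / [3380 × (1 + 0.104 × 12.6)] = 1.27×10^7 / 7809 = 1622 m³.
Wasting from the aeration tank: Q_w = V / θ_c = 1622 / 12.6 = 128.8 m³/d.

Q_w ≈ 129 m³/d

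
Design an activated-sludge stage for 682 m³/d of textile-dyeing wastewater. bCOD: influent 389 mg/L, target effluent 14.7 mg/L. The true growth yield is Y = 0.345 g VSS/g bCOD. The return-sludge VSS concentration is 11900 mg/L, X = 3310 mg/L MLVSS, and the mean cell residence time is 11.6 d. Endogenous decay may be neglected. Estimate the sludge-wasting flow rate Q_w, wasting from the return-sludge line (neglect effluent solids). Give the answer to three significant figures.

Biomass mass balance (decay neglected): V·X = Y·Q·(S₀ − S)·θ_c, so V = 0.345 × 682 × (389 − 14.7) × 11.6 / 3310 = 308.6 m³.
θ_c = V·X/(Q_w·X_r) when wasting from the recycle, so Q_w = V·X/(θ_c·X_r) = 308.6 × 3310 / (11.6 × 11900) = 7.401 m³/d.

Q_w ≈ 7.40 m³/d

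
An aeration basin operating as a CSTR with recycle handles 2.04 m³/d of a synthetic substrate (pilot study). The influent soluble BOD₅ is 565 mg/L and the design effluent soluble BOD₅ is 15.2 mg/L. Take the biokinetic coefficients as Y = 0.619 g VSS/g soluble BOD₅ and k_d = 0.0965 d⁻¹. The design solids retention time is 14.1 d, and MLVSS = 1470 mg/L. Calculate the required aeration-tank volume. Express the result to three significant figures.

From the SRT design equation V = Y Q (S₀−S) θ_c / [X (1 + k_d θ_c)] = 0.619 × 2.04 × (565 − 15.2) × 14.1 / [1470 × (1 + 0.0965 × 14.1)] = 9.79×10^3 / 3470 = 2.821 m³.

V ≈ 2.82 m³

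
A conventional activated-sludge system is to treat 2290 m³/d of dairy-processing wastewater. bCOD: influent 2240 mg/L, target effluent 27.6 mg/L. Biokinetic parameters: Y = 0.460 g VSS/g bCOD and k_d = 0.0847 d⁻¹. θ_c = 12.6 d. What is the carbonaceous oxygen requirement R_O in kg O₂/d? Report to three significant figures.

The observed yield is Y_obs = Y/(1 + k_d·θ_c) = 0.460 / (1 + 0.0847 × 12.6) = 0.460 / 2.067 = 0.2225 g VSS per g bCOD removed.
ΔS = 2240 − 27.6 = 2212 mg/L, so the substrate removal rate is 2290 × 2212/1000 = 5066 kg bCOD/d.
Biomass synthesised: P_X = Y_obs × 5066 = 1127 kg VSS/d.
R_O = Q·(S₀ − S) − 1.42·P_X = 5066 − 1.42 × 1127 = 3466 kg O₂/d.

R_O ≈ 3470 kg O₂/d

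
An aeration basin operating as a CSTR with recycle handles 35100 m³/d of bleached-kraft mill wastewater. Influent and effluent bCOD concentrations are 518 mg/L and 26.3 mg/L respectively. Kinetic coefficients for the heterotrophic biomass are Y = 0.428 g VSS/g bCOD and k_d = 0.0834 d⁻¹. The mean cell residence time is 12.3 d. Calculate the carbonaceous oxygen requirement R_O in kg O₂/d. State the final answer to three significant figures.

R_O ≈ 12100 kg O₂/d

The observed yield is Y_obs = Y/(1 + k_d·θ_c) = 0.428 / (1 + 0.0834 × 12.3) = 0.428 / 2.026 = 0.2113 g VSS per g bCOD removed.
Substrate removed = Q·(S₀ − S) = 35100 m³/d × (518 − 26.3) g/m³ = 1.73×10^7 g/d = 17259 kg/d.
Biomass synthesised: P_X = Y_obs × 17259 = 3646 kg VSS/d.
R_O = Q·ΔS − 1.42 P_X = 17259 − 5178 = 12081 kg O₂/d.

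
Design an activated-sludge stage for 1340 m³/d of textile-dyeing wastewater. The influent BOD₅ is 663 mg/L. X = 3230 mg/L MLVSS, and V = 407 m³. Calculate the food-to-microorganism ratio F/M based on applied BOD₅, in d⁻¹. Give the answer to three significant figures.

F/M ≈ 0.676 d⁻¹

Food-to-microorganism ratio F/M = Q S₀ / (V X) = 1340 × 663 / (407.0 × 3230) = 0.6758 d⁻¹.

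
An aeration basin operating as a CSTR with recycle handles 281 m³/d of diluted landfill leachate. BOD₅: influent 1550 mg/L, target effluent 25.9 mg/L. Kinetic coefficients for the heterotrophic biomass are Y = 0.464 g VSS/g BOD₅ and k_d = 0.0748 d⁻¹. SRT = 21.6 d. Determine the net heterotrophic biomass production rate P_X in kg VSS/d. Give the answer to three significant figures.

Correct the yield for decay: Y_obs = Y/(1 + k_d θ_c) = 0.464 / (1 + 0.0748 × 21.6) = 0.464 / 2.616 = 0.1774.
ΔS = 1550 − 25.9 = 1524 mg/L, so the substrate removal rate is 281 × 1524/1000 = 428.3 kg BOD₅/d.
Net biomass production P_X = Y_obs × Q·(S₀ − S) = 0.1774 × 428.3 = 75.97 kg VSS/d.

P_X ≈ 76.0 kg VSS/d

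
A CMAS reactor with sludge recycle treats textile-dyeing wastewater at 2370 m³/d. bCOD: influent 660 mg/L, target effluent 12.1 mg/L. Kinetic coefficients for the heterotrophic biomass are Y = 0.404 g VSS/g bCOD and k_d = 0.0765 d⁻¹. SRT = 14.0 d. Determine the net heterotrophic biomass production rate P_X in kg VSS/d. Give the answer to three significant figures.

P_X ≈ 300 kg VSS/d

Y_obs = Y / (1 + k_d θ_c) = 0.404 / (1 + 0.0765 × 14.0) = 0.404 / 2.071 = 0.1951.
Substrate removed = Q·(S₀ − S) = 2370 m³/d × (660 − 12.1) g/m³ = 1.54×10^6 g/d = 1536 kg/d.
Biomass produced: P_X = Y_obs·Q·ΔS = 0.1951 × 1536 ≈ 299.5 kg VSS/d.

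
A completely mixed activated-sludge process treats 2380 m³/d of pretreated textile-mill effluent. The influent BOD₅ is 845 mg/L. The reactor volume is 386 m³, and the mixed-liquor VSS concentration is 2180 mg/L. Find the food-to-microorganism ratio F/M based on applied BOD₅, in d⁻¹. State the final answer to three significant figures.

F/M ≈ 2.39 d⁻¹

F/M = applied load / biomass = Q·S₀/(V·X) = 2380 × 845 / (386.0 × 2180) = 2.390 d⁻¹.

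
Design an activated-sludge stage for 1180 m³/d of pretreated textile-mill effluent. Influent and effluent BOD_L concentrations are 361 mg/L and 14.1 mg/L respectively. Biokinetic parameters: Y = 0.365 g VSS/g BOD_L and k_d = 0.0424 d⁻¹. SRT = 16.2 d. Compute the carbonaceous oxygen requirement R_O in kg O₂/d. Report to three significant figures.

The observed yield is Y_obs = Y/(1 + k_d·θ_c) = 0.365 / (1 + 0.0424 × 16.2) = 0.365 / 1.687 = 0.2164 g VSS per g BOD_L removed.
Q·(S₀ − S) = 1180 × (361 − 14.1) × 10⁻³ = 409.3 kg/d removed.
P_X = Y_obs·Q·(S₀ − S) = 0.2164 × 409.3 = 88.57 kg VSS/d.
Carbonaceous O₂ demand = substrate oxidised − cell-mass equivalent = 409.3 − 1.42 × 88.57 = 283.6 kg O₂/d.

R_O ≈ 284 kg O₂/d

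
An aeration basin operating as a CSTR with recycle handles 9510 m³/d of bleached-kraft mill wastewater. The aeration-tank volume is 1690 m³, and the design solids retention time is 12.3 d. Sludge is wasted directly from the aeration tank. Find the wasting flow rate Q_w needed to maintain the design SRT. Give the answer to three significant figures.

Q_w ≈ 137 m³/d

Wasting from the aeration tank: Q_w = V / θ_c = 1690 / 12.3 = 137.4 m³/d.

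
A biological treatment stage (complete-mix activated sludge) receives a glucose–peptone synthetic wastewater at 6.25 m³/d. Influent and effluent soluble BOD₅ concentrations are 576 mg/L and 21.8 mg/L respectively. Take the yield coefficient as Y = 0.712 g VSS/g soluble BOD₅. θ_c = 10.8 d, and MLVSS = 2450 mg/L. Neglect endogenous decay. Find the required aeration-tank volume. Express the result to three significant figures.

V ≈ 10.9 m³

With k_d = 0 the design equation reduces to V = Y Q (S₀−S) θ_c / X = 0.712 × 6.25 × (576 − 21.8) × 10.8 / 2450 = 10.87 m³.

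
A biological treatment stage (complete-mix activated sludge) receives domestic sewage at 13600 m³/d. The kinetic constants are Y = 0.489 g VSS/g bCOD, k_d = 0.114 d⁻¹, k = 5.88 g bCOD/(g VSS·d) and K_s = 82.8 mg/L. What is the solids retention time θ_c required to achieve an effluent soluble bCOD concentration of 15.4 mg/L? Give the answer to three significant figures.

θ_c ≈ 2.97 d

Specific growth rate at S = 15.4 mg/L: μ = YkS/(K_s+S) = 0.489·5.88·15.4/(82.8+15.4) = 0.4509 d⁻¹.
1/θ_c = 0.4509 − 0.114 = 0.3369 d⁻¹, so θ_c = 2.968 d.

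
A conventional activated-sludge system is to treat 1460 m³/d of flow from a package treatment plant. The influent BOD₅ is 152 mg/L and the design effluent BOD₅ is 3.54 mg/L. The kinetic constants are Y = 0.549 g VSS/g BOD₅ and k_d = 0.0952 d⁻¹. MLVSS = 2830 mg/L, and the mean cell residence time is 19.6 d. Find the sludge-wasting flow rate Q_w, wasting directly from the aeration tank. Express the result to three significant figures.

Steady-state biomass mass balance: V·X·(1 + k_d·θ_c) = Y·Q·(S₀ − S)·θ_c, so V = 0.549 × 1460 × (152 − 3.54) × 19.6 / [2830 × (1 + 0.0952 × 19.6)] = 2.33×10^6 / 8111 = 287.6 m³.
For wasting at MLVSS concentration, Q_w = V/θ_c = 287.6/19.6 = 14.67 m³/d.

Q_w ≈ 14.7 m³/d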